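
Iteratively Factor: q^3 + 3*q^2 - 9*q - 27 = (q - 3)*(q^2 + 6*q + 9) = (q - 3)*(q + 3)*(q + 3)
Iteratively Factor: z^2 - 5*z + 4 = (z - 1)*(z - 4)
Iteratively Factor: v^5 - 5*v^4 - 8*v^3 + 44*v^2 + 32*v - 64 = (v - 1)*(v^4 - 4*v^3 - 12*v^2 + 32*v + 64) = (v - 1)*(v + 2)*(v^3 - 6*v^2 + 32) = (v - 4)*(v - 1)*(v + 2)*(v^2 - 2*v - 8) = (v - 4)^2*(v - 1)*(v + 2)*(v + 2)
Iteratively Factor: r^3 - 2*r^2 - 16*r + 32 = (r + 4)*(r^2 - 6*r + 8) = (r - 2)*(r + 4)*(r - 4)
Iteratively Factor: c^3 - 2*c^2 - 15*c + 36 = (c - 3)*(c^2 + c - 12) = (c - 3)*(c + 4)*(c - 3)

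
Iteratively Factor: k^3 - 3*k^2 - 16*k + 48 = (k - 3)*(k^2 - 16) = (k - 4)*(k - 3)*(k + 4)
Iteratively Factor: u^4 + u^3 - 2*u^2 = (u)*(u^3 + u^2 - 2*u) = u^2*(u^2 + u - 2) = u^2*(u + 2)*(u - 1)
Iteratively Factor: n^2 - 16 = (n - 4)*(n + 4)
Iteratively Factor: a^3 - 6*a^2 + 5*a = (a - 1)*(a^2 - 5*a) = (a - 5)*(a - 1)*(a)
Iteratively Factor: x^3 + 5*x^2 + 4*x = (x)*(x^2 + 5*x + 4) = x*(x + 1)*(x + 4)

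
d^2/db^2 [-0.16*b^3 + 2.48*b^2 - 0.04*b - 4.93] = 4.96 - 0.96*b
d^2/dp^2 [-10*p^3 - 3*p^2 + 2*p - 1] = -60*p - 6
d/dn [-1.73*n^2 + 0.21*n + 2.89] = 0.21 - 3.46*n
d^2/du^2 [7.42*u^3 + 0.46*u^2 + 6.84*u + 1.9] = 44.52*u + 0.92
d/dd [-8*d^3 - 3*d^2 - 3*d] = -24*d^2 - 6*d - 3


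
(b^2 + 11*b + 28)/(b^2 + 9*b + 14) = (b + 4)/(b + 2)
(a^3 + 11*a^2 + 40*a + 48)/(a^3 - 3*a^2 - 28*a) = (a^2 + 7*a + 12)/(a*(a - 7))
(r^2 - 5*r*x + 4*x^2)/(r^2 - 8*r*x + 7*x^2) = (-r + 4*x)/(-r + 7*x)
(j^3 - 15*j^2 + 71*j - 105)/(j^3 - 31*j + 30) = (j^2 - 10*j + 21)/(j^2 + 5*j - 6)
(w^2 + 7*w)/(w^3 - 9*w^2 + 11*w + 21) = w*(w + 7)/(w^3 - 9*w^2 + 11*w + 21)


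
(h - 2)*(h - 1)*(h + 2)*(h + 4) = h^4 + 3*h^3 - 8*h^2 - 12*h + 16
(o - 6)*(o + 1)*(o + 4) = o^3 - o^2 - 26*o - 24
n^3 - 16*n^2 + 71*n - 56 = (n - 8)*(n - 7)*(n - 1)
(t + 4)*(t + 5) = t^2 + 9*t + 20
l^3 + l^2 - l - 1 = (l - 1)*(l + 1)^2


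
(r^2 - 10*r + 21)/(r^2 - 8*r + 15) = (r - 7)/(r - 5)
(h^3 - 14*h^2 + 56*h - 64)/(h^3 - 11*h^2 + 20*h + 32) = (h - 2)/(h + 1)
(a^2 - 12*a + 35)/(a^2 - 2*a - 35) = (a - 5)/(a + 5)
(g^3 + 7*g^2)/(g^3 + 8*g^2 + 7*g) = g/(g + 1)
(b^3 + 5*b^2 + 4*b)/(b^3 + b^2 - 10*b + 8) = b*(b + 1)/(b^2 - 3*b + 2)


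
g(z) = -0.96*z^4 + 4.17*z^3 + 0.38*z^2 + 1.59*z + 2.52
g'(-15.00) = 15764.94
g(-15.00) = -62609.58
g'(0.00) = 1.59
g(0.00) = 2.52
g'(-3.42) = 298.92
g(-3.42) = -296.61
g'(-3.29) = 271.25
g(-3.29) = -259.57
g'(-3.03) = 220.96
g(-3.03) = -195.73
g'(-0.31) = 2.67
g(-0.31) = 1.93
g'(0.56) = 5.26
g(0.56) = 4.17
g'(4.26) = -65.01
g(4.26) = 22.41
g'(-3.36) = 285.93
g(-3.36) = -279.07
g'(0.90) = 9.61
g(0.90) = 6.67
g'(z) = -3.84*z^3 + 12.51*z^2 + 0.76*z + 1.59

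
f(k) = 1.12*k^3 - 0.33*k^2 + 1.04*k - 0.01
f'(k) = 3.36*k^2 - 0.66*k + 1.04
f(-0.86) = -1.86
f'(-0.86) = 4.09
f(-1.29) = -4.31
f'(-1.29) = 7.48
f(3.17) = 35.65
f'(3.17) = 32.71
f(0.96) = 1.68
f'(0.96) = 3.50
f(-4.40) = -106.38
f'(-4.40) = 68.99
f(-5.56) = -208.50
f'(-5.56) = 108.58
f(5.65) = 197.34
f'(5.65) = 104.57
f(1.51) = 4.66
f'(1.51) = 7.70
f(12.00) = 1900.31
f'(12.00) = 476.96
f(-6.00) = -260.05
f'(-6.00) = 125.96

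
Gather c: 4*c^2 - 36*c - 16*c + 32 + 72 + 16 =4*c^2 - 52*c + 120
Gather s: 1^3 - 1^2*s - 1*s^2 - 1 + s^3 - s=s^3 - s^2 - 2*s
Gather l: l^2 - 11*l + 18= l^2 - 11*l + 18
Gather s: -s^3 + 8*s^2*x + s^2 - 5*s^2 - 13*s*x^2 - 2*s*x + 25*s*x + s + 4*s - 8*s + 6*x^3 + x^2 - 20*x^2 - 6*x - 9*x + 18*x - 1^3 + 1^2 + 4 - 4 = -s^3 + s^2*(8*x - 4) + s*(-13*x^2 + 23*x - 3) + 6*x^3 - 19*x^2 + 3*x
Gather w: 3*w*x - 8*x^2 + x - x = 3*w*x - 8*x^2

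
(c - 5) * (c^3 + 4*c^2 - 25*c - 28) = c^4 - c^3 - 45*c^2 + 97*c + 140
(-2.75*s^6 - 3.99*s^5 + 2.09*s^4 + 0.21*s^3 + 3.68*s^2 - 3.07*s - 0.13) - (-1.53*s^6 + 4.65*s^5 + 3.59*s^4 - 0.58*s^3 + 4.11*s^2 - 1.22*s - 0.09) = -1.22*s^6 - 8.64*s^5 - 1.5*s^4 + 0.79*s^3 - 0.43*s^2 - 1.85*s - 0.04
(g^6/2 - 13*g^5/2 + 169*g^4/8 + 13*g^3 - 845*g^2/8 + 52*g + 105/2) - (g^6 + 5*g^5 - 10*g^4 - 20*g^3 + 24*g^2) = -g^6/2 - 23*g^5/2 + 249*g^4/8 + 33*g^3 - 1037*g^2/8 + 52*g + 105/2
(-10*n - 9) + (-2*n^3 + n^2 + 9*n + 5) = -2*n^3 + n^2 - n - 4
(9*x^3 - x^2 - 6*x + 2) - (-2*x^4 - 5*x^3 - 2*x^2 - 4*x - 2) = 2*x^4 + 14*x^3 + x^2 - 2*x + 4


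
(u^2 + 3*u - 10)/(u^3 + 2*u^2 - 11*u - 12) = (u^2 + 3*u - 10)/(u^3 + 2*u^2 - 11*u - 12)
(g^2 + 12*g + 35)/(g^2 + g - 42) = (g + 5)/(g - 6)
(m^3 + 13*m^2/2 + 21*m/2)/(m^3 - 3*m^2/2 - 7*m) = (2*m^2 + 13*m + 21)/(2*m^2 - 3*m - 14)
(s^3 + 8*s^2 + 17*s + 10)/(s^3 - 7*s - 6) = (s + 5)/(s - 3)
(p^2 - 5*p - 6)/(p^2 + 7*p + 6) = (p - 6)/(p + 6)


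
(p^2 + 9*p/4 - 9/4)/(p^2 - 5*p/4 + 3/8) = 2*(p + 3)/(2*p - 1)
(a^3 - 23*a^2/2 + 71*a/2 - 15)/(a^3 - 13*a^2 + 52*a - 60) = (a - 1/2)/(a - 2)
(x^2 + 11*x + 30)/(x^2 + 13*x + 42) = (x + 5)/(x + 7)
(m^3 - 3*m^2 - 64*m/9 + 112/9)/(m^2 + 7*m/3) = m - 16/3 + 16/(3*m)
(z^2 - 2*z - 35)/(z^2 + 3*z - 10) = (z - 7)/(z - 2)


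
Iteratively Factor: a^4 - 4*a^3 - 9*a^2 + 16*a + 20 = (a - 5)*(a^3 + a^2 - 4*a - 4) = (a - 5)*(a + 1)*(a^2 - 4) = (a - 5)*(a - 2)*(a + 1)*(a + 2)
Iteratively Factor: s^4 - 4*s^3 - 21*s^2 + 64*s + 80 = (s + 4)*(s^3 - 8*s^2 + 11*s + 20) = (s + 1)*(s + 4)*(s^2 - 9*s + 20) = (s - 4)*(s + 1)*(s + 4)*(s - 5)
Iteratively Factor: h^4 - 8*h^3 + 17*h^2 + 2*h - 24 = (h + 1)*(h^3 - 9*h^2 + 26*h - 24) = (h - 3)*(h + 1)*(h^2 - 6*h + 8) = (h - 4)*(h - 3)*(h + 1)*(h - 2)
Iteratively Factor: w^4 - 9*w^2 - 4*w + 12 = (w + 2)*(w^3 - 2*w^2 - 5*w + 6) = (w + 2)^2*(w^2 - 4*w + 3) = (w - 3)*(w + 2)^2*(w - 1)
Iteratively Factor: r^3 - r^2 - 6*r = (r - 3)*(r^2 + 2*r) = r*(r - 3)*(r + 2)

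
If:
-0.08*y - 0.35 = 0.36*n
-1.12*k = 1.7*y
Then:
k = -1.51785714285714*y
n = -0.222222222222222*y - 0.972222222222222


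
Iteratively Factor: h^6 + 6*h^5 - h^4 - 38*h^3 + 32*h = (h + 4)*(h^5 + 2*h^4 - 9*h^3 - 2*h^2 + 8*h) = (h + 4)^2*(h^4 - 2*h^3 - h^2 + 2*h) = h*(h + 4)^2*(h^3 - 2*h^2 - h + 2) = h*(h + 1)*(h + 4)^2*(h^2 - 3*h + 2) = h*(h - 1)*(h + 1)*(h + 4)^2*(h - 2)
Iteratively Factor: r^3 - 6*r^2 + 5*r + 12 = (r - 3)*(r^2 - 3*r - 4) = (r - 4)*(r - 3)*(r + 1)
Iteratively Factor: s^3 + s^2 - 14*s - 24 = (s + 3)*(s^2 - 2*s - 8) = (s - 4)*(s + 3)*(s + 2)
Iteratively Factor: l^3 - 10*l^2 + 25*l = (l - 5)*(l^2 - 5*l) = l*(l - 5)*(l - 5)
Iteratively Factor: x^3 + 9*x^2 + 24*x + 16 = (x + 1)*(x^2 + 8*x + 16) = (x + 1)*(x + 4)*(x + 4)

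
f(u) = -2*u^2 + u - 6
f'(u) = 1 - 4*u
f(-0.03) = -6.03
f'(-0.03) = 1.12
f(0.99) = -6.97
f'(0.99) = -2.96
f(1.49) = -8.95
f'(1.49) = -4.96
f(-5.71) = -76.92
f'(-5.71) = 23.84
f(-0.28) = -6.44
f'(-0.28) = 2.12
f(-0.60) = -7.32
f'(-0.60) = 3.40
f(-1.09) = -9.47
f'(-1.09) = 5.36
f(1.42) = -8.61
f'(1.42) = -4.68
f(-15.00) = -471.00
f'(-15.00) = 61.00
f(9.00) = -159.00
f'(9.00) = -35.00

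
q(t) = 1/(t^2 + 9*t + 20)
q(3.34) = 0.02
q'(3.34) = -0.00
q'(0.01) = -0.02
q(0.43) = 0.04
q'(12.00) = 0.00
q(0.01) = 0.05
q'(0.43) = -0.02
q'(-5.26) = 14.16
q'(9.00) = 0.00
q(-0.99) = 0.08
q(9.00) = 0.01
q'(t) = (-2*t - 9)/(t^2 + 9*t + 20)^2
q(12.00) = 0.00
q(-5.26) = 3.05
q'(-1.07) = -0.05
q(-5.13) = 6.81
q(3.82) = 0.01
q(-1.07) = 0.09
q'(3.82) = -0.00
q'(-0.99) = -0.05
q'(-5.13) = 58.39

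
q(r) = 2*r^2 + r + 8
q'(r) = 4*r + 1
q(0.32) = 8.52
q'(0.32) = 2.28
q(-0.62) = 8.15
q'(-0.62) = -1.48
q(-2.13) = 14.94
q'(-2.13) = -7.52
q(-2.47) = 17.73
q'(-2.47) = -8.88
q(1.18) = 11.96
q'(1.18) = 5.72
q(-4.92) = 51.49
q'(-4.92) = -18.68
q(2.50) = 23.00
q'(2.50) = 11.00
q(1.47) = 13.79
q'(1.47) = 6.88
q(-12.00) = 284.00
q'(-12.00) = -47.00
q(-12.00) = 284.00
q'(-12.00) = -47.00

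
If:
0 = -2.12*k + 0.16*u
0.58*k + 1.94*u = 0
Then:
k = 0.00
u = 0.00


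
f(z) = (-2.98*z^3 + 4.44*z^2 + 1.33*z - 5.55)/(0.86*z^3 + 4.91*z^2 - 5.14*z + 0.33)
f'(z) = (-8.94*z^2 + 8.88*z + 1.33)/(0.86*z^3 + 4.91*z^2 - 5.14*z + 0.33) + (-2.58*z^2 - 9.82*z + 5.14)*(-2.98*z^3 + 4.44*z^2 + 1.33*z - 5.55)/(0.86*z^3 + 4.91*z^2 - 5.14*z + 0.33)^2 = (8.88178419700125e-16*z^5 - 18.4502*z^4 + 28.3468*z^3 - 17.9831*z^2 + 57.4314*z - 28.0881)/(0.7396*z^6 + 8.4452*z^5 + 15.2673*z^4 - 49.9072*z^3 + 29.6602*z^2 - 3.3924*z + 0.1089)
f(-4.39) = 7.29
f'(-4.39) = -4.93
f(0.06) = -138.23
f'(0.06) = -15862.18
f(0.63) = 4.96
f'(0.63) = 9.27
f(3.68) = -0.98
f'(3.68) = -0.25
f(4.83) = -1.24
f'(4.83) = -0.20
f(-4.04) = 5.80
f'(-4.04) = -3.70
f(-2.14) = 1.62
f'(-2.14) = -1.39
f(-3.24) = 3.52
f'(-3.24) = -2.20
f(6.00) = -1.45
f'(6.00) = -0.16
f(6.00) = -1.45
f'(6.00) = -0.16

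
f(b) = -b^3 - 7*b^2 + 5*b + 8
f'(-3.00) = 20.00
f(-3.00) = -43.00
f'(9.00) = -364.00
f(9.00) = -1243.00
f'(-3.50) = 17.25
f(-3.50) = -52.38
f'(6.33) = -203.83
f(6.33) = -494.47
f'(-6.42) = -28.77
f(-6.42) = -48.01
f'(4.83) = -132.61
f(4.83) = -243.83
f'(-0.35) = 9.53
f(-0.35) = 5.44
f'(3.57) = -83.21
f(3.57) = -108.86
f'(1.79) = -29.67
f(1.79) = -11.21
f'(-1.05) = 16.39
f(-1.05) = -3.81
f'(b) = -3*b^2 - 14*b + 5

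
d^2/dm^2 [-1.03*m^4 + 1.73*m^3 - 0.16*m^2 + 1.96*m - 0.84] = -12.36*m^2 + 10.38*m - 0.32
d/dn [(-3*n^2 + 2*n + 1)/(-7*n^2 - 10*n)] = 2*(22*n^2 + 7*n + 5)/(n^2*(49*n^2 + 140*n + 100))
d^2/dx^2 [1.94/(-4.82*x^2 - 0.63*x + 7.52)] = (90.141712*x^2 + 11.782008*x - 1.94*(9.64*x + 0.63)*(19.28*x + 1.26) - 140.636032)/(4.82*x^2 + 0.63*x - 7.52)^3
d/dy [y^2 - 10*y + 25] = 2*y - 10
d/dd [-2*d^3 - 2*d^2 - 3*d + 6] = -6*d^2 - 4*d - 3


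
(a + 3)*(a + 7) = a^2 + 10*a + 21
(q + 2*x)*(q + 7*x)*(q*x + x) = q^3*x + 9*q^2*x^2 + q^2*x + 14*q*x^3 + 9*q*x^2 + 14*x^3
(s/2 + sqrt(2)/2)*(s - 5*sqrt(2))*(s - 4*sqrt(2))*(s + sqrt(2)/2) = s^4/2 - 15*sqrt(2)*s^3/4 + 7*s^2 + 51*sqrt(2)*s/2 + 20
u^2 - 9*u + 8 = (u - 8)*(u - 1)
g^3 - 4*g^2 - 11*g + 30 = (g - 5)*(g - 2)*(g + 3)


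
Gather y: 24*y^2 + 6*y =24*y^2 + 6*y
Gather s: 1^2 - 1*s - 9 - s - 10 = -2*s - 18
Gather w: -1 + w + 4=w + 3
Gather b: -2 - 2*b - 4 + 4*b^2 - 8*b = 4*b^2 - 10*b - 6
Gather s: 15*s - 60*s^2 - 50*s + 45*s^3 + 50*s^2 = 45*s^3 - 10*s^2 - 35*s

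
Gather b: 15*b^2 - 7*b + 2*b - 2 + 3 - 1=15*b^2 - 5*b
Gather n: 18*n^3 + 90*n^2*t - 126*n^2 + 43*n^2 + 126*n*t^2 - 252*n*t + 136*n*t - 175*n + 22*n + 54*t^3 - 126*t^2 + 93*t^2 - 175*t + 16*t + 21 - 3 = 18*n^3 + n^2*(90*t - 83) + n*(126*t^2 - 116*t - 153) + 54*t^3 - 33*t^2 - 159*t + 18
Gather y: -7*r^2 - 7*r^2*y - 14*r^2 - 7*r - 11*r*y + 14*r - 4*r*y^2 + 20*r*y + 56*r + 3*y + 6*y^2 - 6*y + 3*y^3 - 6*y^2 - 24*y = -21*r^2 - 4*r*y^2 + 63*r + 3*y^3 + y*(-7*r^2 + 9*r - 27)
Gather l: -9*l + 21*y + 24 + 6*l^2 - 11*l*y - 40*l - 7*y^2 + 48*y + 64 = 6*l^2 + l*(-11*y - 49) - 7*y^2 + 69*y + 88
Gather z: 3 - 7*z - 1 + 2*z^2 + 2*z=2*z^2 - 5*z + 2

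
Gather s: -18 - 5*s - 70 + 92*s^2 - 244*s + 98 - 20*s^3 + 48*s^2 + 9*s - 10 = -20*s^3 + 140*s^2 - 240*s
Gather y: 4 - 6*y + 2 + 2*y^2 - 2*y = 2*y^2 - 8*y + 6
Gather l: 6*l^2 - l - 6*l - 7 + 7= 6*l^2 - 7*l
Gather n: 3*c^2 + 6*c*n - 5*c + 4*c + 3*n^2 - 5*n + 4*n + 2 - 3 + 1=3*c^2 - c + 3*n^2 + n*(6*c - 1)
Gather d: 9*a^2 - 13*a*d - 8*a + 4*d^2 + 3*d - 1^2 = 9*a^2 - 8*a + 4*d^2 + d*(3 - 13*a) - 1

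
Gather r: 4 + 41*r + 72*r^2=72*r^2 + 41*r + 4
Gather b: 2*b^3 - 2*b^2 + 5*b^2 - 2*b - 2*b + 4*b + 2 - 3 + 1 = 2*b^3 + 3*b^2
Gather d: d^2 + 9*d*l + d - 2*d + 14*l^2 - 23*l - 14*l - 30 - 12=d^2 + d*(9*l - 1) + 14*l^2 - 37*l - 42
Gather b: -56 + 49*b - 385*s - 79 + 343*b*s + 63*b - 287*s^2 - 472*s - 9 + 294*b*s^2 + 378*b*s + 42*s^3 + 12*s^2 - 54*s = b*(294*s^2 + 721*s + 112) + 42*s^3 - 275*s^2 - 911*s - 144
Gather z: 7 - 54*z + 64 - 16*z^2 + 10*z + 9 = -16*z^2 - 44*z + 80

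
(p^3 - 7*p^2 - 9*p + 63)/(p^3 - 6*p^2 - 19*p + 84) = (p + 3)/(p + 4)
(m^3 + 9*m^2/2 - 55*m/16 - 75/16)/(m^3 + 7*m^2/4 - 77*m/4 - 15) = (m - 5/4)/(m - 4)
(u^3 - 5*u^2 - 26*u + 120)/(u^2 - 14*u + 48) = (u^2 + u - 20)/(u - 8)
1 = 1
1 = 1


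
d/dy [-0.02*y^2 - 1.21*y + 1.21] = -0.04*y - 1.21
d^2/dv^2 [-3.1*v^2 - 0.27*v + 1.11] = -6.20000000000000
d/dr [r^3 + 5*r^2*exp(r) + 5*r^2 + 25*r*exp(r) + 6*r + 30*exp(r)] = 5*r^2*exp(r) + 3*r^2 + 35*r*exp(r) + 10*r + 55*exp(r) + 6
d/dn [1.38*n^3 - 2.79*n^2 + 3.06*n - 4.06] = 4.14*n^2 - 5.58*n + 3.06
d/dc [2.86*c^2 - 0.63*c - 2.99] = 5.72*c - 0.63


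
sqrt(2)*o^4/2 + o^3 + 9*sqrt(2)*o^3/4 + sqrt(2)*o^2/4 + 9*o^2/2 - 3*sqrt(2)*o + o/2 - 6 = (o - 1)*(o + 3/2)*(o + 4)*(sqrt(2)*o/2 + 1)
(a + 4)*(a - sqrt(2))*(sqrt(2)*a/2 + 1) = sqrt(2)*a^3/2 + 2*sqrt(2)*a^2 - sqrt(2)*a - 4*sqrt(2)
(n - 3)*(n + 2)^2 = n^3 + n^2 - 8*n - 12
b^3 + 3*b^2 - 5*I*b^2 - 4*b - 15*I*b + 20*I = (b - 1)*(b + 4)*(b - 5*I)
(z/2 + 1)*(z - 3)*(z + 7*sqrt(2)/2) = z^3/2 - z^2/2 + 7*sqrt(2)*z^2/4 - 3*z - 7*sqrt(2)*z/4 - 21*sqrt(2)/2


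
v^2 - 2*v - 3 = (v - 3)*(v + 1)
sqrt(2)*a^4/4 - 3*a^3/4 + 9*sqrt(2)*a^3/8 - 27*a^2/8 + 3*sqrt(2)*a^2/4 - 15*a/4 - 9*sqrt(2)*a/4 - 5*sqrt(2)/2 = (a/2 + 1)*(a + 5/2)*(a - 2*sqrt(2))*(sqrt(2)*a/2 + 1/2)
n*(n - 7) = n^2 - 7*n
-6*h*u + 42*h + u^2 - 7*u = (-6*h + u)*(u - 7)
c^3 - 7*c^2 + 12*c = c*(c - 4)*(c - 3)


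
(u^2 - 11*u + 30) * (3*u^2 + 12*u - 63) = 3*u^4 - 21*u^3 - 105*u^2 + 1053*u - 1890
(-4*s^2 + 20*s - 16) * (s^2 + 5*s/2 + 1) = -4*s^4 + 10*s^3 + 30*s^2 - 20*s - 16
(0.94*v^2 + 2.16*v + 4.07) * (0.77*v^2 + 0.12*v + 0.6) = 0.7238*v^4 + 1.776*v^3 + 3.9571*v^2 + 1.7844*v + 2.442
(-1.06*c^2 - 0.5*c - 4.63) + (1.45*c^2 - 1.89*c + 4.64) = 0.39*c^2 - 2.39*c + 0.00999999999999979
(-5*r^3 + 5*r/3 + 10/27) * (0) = 0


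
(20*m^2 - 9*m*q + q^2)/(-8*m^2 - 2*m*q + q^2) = (-5*m + q)/(2*m + q)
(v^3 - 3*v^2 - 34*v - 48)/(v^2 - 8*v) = v + 5 + 6/v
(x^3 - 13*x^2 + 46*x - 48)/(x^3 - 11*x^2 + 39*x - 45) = (x^2 - 10*x + 16)/(x^2 - 8*x + 15)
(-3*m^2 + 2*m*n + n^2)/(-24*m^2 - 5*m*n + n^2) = (m - n)/(8*m - n)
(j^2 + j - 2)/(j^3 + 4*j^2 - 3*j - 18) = (j^2 + j - 2)/(j^3 + 4*j^2 - 3*j - 18)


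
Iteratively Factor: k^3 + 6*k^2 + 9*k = (k + 3)*(k^2 + 3*k) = (k + 3)^2*(k)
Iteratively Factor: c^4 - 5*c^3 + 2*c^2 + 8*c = (c + 1)*(c^3 - 6*c^2 + 8*c) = (c - 2)*(c + 1)*(c^2 - 4*c) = (c - 4)*(c - 2)*(c + 1)*(c)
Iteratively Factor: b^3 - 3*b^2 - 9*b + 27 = (b - 3)*(b^2 - 9) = (b - 3)^2*(b + 3)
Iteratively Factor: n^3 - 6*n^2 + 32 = (n - 4)*(n^2 - 2*n - 8) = (n - 4)^2*(n + 2)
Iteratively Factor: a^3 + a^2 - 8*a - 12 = (a - 3)*(a^2 + 4*a + 4) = (a - 3)*(a + 2)*(a + 2)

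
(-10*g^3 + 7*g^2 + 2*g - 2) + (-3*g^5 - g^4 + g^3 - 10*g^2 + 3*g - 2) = -3*g^5 - g^4 - 9*g^3 - 3*g^2 + 5*g - 4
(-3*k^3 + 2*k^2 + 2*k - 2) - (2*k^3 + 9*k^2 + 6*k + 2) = -5*k^3 - 7*k^2 - 4*k - 4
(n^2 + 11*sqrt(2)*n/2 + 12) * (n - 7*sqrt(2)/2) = n^3 + 2*sqrt(2)*n^2 - 53*n/2 - 42*sqrt(2)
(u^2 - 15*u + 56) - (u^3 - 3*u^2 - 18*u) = -u^3 + 4*u^2 + 3*u + 56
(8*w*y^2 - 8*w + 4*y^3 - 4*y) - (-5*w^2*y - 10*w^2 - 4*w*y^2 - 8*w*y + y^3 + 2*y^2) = 5*w^2*y + 10*w^2 + 12*w*y^2 + 8*w*y - 8*w + 3*y^3 - 2*y^2 - 4*y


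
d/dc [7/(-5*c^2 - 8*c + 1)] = 14*(5*c + 4)/(5*c^2 + 8*c - 1)^2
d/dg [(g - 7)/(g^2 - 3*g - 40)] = (g^2 - 3*g - (g - 7)*(2*g - 3) - 40)/(-g^2 + 3*g + 40)^2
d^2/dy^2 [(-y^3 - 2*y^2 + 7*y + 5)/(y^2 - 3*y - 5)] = 2*(-13*y^3 - 60*y^2 - 15*y - 85)/(y^6 - 9*y^5 + 12*y^4 + 63*y^3 - 60*y^2 - 225*y - 125)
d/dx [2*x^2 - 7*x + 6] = 4*x - 7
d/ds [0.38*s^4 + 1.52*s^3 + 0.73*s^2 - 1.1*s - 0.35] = 1.52*s^3 + 4.56*s^2 + 1.46*s - 1.1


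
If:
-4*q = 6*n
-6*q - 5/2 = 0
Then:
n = 5/18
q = -5/12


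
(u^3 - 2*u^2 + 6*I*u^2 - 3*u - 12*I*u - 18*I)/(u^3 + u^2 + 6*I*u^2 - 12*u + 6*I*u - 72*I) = (u + 1)/(u + 4)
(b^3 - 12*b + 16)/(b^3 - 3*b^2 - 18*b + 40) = (b - 2)/(b - 5)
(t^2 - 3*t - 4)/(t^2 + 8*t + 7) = (t - 4)/(t + 7)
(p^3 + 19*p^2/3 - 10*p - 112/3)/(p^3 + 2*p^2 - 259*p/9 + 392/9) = 3*(p + 2)/(3*p - 7)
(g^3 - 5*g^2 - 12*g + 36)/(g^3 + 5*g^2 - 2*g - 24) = (g - 6)/(g + 4)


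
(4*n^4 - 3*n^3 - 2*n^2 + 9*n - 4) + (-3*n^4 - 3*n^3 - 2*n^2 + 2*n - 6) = n^4 - 6*n^3 - 4*n^2 + 11*n - 10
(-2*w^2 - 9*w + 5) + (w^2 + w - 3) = -w^2 - 8*w + 2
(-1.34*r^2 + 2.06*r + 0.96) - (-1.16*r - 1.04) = -1.34*r^2 + 3.22*r + 2.0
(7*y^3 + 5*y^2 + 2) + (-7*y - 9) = 7*y^3 + 5*y^2 - 7*y - 7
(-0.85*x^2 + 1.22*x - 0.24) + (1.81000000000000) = -0.85*x^2 + 1.22*x + 1.57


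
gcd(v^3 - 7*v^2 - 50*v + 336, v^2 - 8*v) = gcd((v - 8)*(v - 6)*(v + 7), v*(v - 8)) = v - 8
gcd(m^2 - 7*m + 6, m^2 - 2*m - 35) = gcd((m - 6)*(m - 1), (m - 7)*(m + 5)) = 1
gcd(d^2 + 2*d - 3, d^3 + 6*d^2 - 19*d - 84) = d + 3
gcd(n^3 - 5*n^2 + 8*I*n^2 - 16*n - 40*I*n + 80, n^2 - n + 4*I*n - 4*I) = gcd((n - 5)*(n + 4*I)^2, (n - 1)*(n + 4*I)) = n + 4*I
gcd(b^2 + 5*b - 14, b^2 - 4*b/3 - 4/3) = b - 2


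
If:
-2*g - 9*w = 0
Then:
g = -9*w/2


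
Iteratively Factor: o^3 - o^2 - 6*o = (o)*(o^2 - o - 6) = o*(o + 2)*(o - 3)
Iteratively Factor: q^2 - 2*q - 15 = (q - 5)*(q + 3)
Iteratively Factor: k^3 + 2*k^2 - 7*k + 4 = (k - 1)*(k^2 + 3*k - 4) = (k - 1)*(k + 4)*(k - 1)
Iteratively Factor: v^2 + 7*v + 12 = (v + 3)*(v + 4)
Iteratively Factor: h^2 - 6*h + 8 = (h - 2)*(h - 4)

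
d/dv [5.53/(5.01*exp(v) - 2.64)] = -27.7053*exp(v)/(5.01*exp(v) - 2.64)^2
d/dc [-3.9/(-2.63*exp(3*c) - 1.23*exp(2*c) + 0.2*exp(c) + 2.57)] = (-30.771*exp(2*c) - 9.594*exp(c) + 0.78)*exp(c)/(2.63*exp(3*c) + 1.23*exp(2*c) - 0.2*exp(c) - 2.57)^2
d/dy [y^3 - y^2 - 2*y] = 3*y^2 - 2*y - 2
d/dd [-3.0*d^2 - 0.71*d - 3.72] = -6.0*d - 0.71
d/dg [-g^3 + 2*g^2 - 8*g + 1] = -3*g^2 + 4*g - 8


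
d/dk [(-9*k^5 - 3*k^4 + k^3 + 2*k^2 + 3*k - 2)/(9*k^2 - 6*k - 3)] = (-81*k^6 + 54*k^5 + 66*k^4 + 8*k^3 - 16*k^2 + 8*k - 7)/(3*(9*k^4 - 12*k^3 - 2*k^2 + 4*k + 1))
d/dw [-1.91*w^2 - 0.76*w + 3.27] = -3.82*w - 0.76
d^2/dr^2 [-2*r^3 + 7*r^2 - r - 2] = 14 - 12*r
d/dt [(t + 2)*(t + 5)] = 2*t + 7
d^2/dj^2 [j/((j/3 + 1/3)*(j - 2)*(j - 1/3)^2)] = 108*(27*j^5 - 42*j^4 - 10*j^3 + 9*j^2 + 33*j + 11)/(81*j^10 - 351*j^9 + 135*j^8 + 1041*j^7 - 827*j^6 - 993*j^5 + 837*j^4 + 155*j^3 - 282*j^2 + 84*j - 8)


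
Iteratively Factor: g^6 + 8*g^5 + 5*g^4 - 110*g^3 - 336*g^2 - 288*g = (g + 4)*(g^5 + 4*g^4 - 11*g^3 - 66*g^2 - 72*g) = (g + 3)*(g + 4)*(g^4 + g^3 - 14*g^2 - 24*g) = (g + 3)^2*(g + 4)*(g^3 - 2*g^2 - 8*g) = (g - 4)*(g + 3)^2*(g + 4)*(g^2 + 2*g) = (g - 4)*(g + 2)*(g + 3)^2*(g + 4)*(g)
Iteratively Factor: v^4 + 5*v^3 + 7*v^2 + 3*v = (v + 1)*(v^3 + 4*v^2 + 3*v) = v*(v + 1)*(v^2 + 4*v + 3) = v*(v + 1)*(v + 3)*(v + 1)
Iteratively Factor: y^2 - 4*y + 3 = (y - 1)*(y - 3)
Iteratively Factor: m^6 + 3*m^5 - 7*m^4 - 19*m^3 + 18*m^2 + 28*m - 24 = (m + 2)*(m^5 + m^4 - 9*m^3 - m^2 + 20*m - 12) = (m + 2)^2*(m^4 - m^3 - 7*m^2 + 13*m - 6) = (m - 2)*(m + 2)^2*(m^3 + m^2 - 5*m + 3) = (m - 2)*(m + 2)^2*(m + 3)*(m^2 - 2*m + 1) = (m - 2)*(m - 1)*(m + 2)^2*(m + 3)*(m - 1)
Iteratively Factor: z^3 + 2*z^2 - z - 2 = (z + 2)*(z^2 - 1) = (z - 1)*(z + 2)*(z + 1)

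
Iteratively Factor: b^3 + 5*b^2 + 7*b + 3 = (b + 1)*(b^2 + 4*b + 3) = (b + 1)^2*(b + 3)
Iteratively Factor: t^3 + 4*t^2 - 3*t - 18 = (t + 3)*(t^2 + t - 6) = (t + 3)^2*(t - 2)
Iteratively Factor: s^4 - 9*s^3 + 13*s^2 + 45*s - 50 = (s + 2)*(s^3 - 11*s^2 + 35*s - 25) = (s - 5)*(s + 2)*(s^2 - 6*s + 5) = (s - 5)^2*(s + 2)*(s - 1)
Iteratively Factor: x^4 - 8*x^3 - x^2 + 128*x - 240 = (x + 4)*(x^3 - 12*x^2 + 47*x - 60) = (x - 4)*(x + 4)*(x^2 - 8*x + 15) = (x - 4)*(x - 3)*(x + 4)*(x - 5)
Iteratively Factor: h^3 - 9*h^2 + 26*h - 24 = (h - 2)*(h^2 - 7*h + 12) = (h - 3)*(h - 2)*(h - 4)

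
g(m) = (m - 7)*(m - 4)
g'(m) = 2*m - 11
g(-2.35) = 59.37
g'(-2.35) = -15.70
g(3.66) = 1.14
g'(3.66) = -3.68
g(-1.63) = 48.59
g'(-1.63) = -14.26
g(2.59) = 6.22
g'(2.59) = -5.82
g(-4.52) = 98.15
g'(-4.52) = -20.04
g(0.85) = 19.37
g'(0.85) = -9.30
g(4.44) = -1.13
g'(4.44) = -2.12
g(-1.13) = 41.71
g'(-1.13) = -13.26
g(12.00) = 40.00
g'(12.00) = 13.00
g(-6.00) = 130.00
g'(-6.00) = -23.00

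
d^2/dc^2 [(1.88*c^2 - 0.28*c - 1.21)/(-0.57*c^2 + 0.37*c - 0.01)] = (-0.61104*c^3 + 2.42307*c^2 - 1.54071*c + 0.3192)/(0.185193*c^6 - 0.360639*c^5 + 0.243846*c^4 - 0.063307*c^3 + 0.004278*c^2 - 0.000111*c + 1.0e-6)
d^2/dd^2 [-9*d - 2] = 0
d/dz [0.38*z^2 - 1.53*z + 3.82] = 0.76*z - 1.53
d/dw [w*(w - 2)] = 2*w - 2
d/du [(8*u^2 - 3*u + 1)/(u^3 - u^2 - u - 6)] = ((3 - 16*u)*(-u^3 + u^2 + u + 6) + (-3*u^2 + 2*u + 1)*(8*u^2 - 3*u + 1))/(-u^3 + u^2 + u + 6)^2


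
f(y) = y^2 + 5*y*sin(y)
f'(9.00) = -20.94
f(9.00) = 99.55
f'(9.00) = -20.94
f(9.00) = 99.55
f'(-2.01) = -4.27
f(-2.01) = 13.14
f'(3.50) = -11.14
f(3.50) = 6.11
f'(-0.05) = -0.60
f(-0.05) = 0.01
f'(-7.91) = -18.60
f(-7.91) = 102.06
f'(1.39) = 8.95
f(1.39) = 8.77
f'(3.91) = -9.71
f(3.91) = 1.70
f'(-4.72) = -4.62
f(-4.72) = -1.32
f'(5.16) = 16.98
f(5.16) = 3.37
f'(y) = 5*y*cos(y) + 2*y + 5*sin(y)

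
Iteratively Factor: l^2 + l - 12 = (l + 4)*(l - 3)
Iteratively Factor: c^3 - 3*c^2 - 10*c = (c + 2)*(c^2 - 5*c) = c*(c + 2)*(c - 5)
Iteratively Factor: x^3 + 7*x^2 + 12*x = (x + 4)*(x^2 + 3*x) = (x + 3)*(x + 4)*(x)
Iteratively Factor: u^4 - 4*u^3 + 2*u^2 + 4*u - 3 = (u - 1)*(u^3 - 3*u^2 - u + 3) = (u - 3)*(u - 1)*(u^2 - 1) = (u - 3)*(u - 1)^2*(u + 1)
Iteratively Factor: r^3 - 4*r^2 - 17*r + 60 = (r - 3)*(r^2 - r - 20) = (r - 5)*(r - 3)*(r + 4)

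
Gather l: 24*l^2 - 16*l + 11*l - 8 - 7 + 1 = 24*l^2 - 5*l - 14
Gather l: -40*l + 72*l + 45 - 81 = 32*l - 36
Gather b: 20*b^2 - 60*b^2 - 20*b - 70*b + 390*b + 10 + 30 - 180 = -40*b^2 + 300*b - 140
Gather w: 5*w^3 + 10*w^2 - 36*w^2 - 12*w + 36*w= 5*w^3 - 26*w^2 + 24*w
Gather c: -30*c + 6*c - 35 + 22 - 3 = -24*c - 16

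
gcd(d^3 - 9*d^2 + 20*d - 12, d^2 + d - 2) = d - 1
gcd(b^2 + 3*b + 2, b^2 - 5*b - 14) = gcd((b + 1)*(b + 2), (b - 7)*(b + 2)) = b + 2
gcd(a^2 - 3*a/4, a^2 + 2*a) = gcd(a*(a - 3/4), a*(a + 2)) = a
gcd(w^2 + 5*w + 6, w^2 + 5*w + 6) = w^2 + 5*w + 6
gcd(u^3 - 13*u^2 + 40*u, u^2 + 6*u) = u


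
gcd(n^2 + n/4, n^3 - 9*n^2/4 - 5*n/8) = n^2 + n/4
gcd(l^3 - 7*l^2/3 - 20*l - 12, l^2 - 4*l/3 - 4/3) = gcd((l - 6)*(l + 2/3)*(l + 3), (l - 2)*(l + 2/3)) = l + 2/3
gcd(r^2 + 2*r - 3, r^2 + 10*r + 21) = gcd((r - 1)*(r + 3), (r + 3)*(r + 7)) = r + 3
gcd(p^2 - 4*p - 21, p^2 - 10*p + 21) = p - 7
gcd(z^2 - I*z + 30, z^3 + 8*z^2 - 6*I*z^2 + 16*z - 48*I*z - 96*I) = z - 6*I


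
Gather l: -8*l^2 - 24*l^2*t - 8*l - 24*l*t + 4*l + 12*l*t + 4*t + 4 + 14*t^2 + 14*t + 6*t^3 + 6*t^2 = l^2*(-24*t - 8) + l*(-12*t - 4) + 6*t^3 + 20*t^2 + 18*t + 4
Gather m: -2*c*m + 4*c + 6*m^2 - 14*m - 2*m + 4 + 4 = 4*c + 6*m^2 + m*(-2*c - 16) + 8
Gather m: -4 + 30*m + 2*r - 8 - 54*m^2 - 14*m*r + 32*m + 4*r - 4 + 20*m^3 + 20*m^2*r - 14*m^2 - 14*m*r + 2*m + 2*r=20*m^3 + m^2*(20*r - 68) + m*(64 - 28*r) + 8*r - 16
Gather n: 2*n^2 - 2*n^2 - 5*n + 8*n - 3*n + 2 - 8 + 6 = 0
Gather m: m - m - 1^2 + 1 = 0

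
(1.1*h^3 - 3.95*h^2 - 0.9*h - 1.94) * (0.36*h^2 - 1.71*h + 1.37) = 0.396*h^5 - 3.303*h^4 + 7.9375*h^3 - 4.5709*h^2 + 2.0844*h - 2.6578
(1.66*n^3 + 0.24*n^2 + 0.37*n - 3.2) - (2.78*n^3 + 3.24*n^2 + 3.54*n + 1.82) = -1.12*n^3 - 3.0*n^2 - 3.17*n - 5.02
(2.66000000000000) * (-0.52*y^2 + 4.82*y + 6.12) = -1.3832*y^2 + 12.8212*y + 16.2792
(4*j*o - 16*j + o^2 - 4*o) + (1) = 4*j*o - 16*j + o^2 - 4*o + 1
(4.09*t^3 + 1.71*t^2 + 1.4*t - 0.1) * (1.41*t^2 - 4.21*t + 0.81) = 5.7669*t^5 - 14.8078*t^4 - 1.9122*t^3 - 4.6499*t^2 + 1.555*t - 0.081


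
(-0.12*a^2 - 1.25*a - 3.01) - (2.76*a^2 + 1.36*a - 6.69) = -2.88*a^2 - 2.61*a + 3.68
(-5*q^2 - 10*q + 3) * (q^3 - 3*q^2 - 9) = -5*q^5 + 5*q^4 + 33*q^3 + 36*q^2 + 90*q - 27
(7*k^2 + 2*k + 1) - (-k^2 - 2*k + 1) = 8*k^2 + 4*k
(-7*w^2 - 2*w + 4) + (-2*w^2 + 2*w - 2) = 2 - 9*w^2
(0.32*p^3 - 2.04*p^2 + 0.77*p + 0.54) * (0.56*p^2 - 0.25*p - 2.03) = 0.1792*p^5 - 1.2224*p^4 + 0.2916*p^3 + 4.2511*p^2 - 1.6981*p - 1.0962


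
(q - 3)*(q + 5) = q^2 + 2*q - 15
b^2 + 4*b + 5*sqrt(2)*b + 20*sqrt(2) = (b + 4)*(b + 5*sqrt(2))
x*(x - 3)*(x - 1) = x^3 - 4*x^2 + 3*x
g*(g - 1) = g^2 - g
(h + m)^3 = h^3 + 3*h^2*m + 3*h*m^2 + m^3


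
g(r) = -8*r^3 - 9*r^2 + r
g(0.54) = -3.34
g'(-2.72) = -127.60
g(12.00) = -15108.00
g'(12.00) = -3671.00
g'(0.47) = -12.76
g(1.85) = -79.61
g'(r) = -24*r^2 - 18*r + 1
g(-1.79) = 15.26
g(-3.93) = 342.65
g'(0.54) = -15.72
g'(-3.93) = -298.94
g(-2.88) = 113.57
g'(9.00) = -2105.00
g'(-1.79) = -43.68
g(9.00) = -6552.00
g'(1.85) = -114.44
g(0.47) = -2.35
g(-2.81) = 103.63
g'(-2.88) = -146.23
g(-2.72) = 91.68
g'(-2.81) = -137.93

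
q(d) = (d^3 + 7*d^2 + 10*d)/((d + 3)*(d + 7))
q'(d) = (3*d^2 + 14*d + 10)/((d + 3)*(d + 7)) - (d^3 + 7*d^2 + 10*d)/((d + 3)*(d + 7)^2) - (d^3 + 7*d^2 + 10*d)/((d + 3)^2*(d + 7)) = (d^4 + 20*d^3 + 123*d^2 + 294*d + 210)/(d^4 + 20*d^3 + 142*d^2 + 420*d + 441)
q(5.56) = 4.13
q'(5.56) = 0.87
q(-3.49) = -4.57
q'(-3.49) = -6.67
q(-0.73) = -0.28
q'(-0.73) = 0.26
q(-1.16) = -0.35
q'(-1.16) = 0.04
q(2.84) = 1.88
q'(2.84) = 0.78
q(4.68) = 3.37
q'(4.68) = 0.85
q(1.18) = 0.68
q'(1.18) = 0.65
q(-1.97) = -0.03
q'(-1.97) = -1.11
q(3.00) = 2.00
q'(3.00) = 0.78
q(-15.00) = -20.31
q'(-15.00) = 0.72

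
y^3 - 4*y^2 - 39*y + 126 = (y - 7)*(y - 3)*(y + 6)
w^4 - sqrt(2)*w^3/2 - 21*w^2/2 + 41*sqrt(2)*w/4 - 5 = (w - 2*sqrt(2))*(w - sqrt(2)/2)^2*(w + 5*sqrt(2)/2)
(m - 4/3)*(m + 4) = m^2 + 8*m/3 - 16/3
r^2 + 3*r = r*(r + 3)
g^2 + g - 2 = (g - 1)*(g + 2)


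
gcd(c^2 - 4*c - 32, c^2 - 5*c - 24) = c - 8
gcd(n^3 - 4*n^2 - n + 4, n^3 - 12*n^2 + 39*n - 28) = n^2 - 5*n + 4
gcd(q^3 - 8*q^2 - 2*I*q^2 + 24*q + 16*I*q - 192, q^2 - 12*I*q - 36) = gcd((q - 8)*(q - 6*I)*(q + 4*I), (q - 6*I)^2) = q - 6*I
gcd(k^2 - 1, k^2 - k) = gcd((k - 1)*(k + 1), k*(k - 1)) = k - 1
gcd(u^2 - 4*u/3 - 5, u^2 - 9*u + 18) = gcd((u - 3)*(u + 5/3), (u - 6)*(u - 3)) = u - 3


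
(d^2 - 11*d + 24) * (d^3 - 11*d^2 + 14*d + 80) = d^5 - 22*d^4 + 159*d^3 - 338*d^2 - 544*d + 1920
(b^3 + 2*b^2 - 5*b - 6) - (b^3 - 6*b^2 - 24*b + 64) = 8*b^2 + 19*b - 70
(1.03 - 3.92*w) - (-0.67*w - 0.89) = 1.92 - 3.25*w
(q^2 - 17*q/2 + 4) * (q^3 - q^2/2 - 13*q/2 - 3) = q^5 - 9*q^4 + 7*q^3/4 + 201*q^2/4 - q/2 - 12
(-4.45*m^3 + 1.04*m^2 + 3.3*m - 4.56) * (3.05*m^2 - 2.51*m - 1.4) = -13.5725*m^5 + 14.3415*m^4 + 13.6846*m^3 - 23.647*m^2 + 6.8256*m + 6.384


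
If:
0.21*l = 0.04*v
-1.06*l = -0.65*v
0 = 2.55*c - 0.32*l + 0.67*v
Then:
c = 0.00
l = 0.00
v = 0.00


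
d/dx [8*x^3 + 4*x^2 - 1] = 8*x*(3*x + 1)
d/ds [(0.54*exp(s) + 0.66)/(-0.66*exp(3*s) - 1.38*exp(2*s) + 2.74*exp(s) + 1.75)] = (0.7128*exp(3*s) + 2.052*exp(2*s) + 1.8216*exp(s) - 0.8634)*exp(s)/(0.4356*exp(6*s) + 1.8216*exp(5*s) - 1.7124*exp(4*s) - 9.8724*exp(3*s) + 2.6776*exp(2*s) + 9.59*exp(s) + 3.0625)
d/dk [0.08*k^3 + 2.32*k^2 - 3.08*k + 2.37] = 0.24*k^2 + 4.64*k - 3.08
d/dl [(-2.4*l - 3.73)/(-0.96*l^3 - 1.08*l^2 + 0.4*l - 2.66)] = (-4.608*l^3 - 13.3344*l^2 - 8.0568*l + 7.876)/(0.9216*l^6 + 2.0736*l^5 + 0.3984*l^4 + 4.2432*l^3 + 5.9056*l^2 - 2.128*l + 7.0756)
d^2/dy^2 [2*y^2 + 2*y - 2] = 4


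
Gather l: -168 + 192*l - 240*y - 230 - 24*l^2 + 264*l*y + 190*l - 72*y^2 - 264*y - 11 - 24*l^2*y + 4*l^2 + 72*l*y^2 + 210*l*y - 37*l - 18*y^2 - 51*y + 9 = l^2*(-24*y - 20) + l*(72*y^2 + 474*y + 345) - 90*y^2 - 555*y - 400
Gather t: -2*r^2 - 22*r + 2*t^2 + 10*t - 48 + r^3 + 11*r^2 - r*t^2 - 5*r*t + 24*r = r^3 + 9*r^2 + 2*r + t^2*(2 - r) + t*(10 - 5*r) - 48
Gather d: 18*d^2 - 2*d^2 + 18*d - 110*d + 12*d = 16*d^2 - 80*d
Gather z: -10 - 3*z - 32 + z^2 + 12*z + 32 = z^2 + 9*z - 10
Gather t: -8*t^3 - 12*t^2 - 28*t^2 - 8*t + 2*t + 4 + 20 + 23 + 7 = -8*t^3 - 40*t^2 - 6*t + 54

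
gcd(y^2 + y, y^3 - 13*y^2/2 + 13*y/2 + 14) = y + 1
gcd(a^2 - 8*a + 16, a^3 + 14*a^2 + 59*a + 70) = 1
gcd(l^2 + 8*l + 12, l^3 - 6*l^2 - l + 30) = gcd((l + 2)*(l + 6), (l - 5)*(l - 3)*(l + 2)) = l + 2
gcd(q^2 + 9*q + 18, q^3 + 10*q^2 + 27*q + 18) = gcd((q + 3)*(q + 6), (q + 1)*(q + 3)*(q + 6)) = q^2 + 9*q + 18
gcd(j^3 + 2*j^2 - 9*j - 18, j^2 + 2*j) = j + 2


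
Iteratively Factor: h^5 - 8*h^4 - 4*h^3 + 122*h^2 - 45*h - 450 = (h + 3)*(h^4 - 11*h^3 + 29*h^2 + 35*h - 150) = (h - 3)*(h + 3)*(h^3 - 8*h^2 + 5*h + 50) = (h - 5)*(h - 3)*(h + 3)*(h^2 - 3*h - 10) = (h - 5)^2*(h - 3)*(h + 3)*(h + 2)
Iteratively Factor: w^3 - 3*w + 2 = (w - 1)*(w^2 + w - 2) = (w - 1)*(w + 2)*(w - 1)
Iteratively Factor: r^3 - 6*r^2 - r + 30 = (r + 2)*(r^2 - 8*r + 15) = (r - 5)*(r + 2)*(r - 3)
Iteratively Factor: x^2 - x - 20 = (x + 4)*(x - 5)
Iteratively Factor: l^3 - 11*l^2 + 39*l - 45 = (l - 5)*(l^2 - 6*l + 9) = (l - 5)*(l - 3)*(l - 3)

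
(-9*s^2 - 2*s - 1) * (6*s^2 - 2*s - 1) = -54*s^4 + 6*s^3 + 7*s^2 + 4*s + 1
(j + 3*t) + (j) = 2*j + 3*t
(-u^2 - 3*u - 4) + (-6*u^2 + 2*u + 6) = -7*u^2 - u + 2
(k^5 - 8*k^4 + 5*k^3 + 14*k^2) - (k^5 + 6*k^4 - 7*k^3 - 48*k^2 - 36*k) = -14*k^4 + 12*k^3 + 62*k^2 + 36*k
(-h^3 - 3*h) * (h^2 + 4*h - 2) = -h^5 - 4*h^4 - h^3 - 12*h^2 + 6*h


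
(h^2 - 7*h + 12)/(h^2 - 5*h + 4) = (h - 3)/(h - 1)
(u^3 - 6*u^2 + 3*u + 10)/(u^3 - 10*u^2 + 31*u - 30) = (u + 1)/(u - 3)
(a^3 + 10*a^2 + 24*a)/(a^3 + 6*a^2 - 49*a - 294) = a*(a + 4)/(a^2 - 49)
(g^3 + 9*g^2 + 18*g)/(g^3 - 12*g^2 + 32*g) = (g^2 + 9*g + 18)/(g^2 - 12*g + 32)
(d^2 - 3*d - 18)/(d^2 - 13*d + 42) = (d + 3)/(d - 7)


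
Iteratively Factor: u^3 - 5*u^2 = (u)*(u^2 - 5*u) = u^2*(u - 5)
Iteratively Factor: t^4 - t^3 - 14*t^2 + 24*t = (t - 3)*(t^3 + 2*t^2 - 8*t) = t*(t - 3)*(t^2 + 2*t - 8) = t*(t - 3)*(t - 2)*(t + 4)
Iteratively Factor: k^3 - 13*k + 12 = (k + 4)*(k^2 - 4*k + 3) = (k - 1)*(k + 4)*(k - 3)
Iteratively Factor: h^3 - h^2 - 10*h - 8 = (h + 1)*(h^2 - 2*h - 8) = (h + 1)*(h + 2)*(h - 4)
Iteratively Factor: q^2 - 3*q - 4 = (q - 4)*(q + 1)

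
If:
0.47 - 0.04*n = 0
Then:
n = 11.75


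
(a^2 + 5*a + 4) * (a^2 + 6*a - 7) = a^4 + 11*a^3 + 27*a^2 - 11*a - 28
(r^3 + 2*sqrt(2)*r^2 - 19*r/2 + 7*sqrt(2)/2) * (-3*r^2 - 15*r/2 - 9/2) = -3*r^5 - 6*sqrt(2)*r^4 - 15*r^4/2 - 15*sqrt(2)*r^3 + 24*r^3 - 39*sqrt(2)*r^2/2 + 285*r^2/4 - 105*sqrt(2)*r/4 + 171*r/4 - 63*sqrt(2)/4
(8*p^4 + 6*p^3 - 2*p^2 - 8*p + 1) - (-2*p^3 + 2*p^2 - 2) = 8*p^4 + 8*p^3 - 4*p^2 - 8*p + 3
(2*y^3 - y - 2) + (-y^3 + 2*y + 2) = y^3 + y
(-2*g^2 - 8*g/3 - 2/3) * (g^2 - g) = -2*g^4 - 2*g^3/3 + 2*g^2 + 2*g/3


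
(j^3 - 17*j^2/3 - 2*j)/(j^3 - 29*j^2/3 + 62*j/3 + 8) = j/(j - 4)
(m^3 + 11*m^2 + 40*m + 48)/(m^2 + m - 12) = (m^2 + 7*m + 12)/(m - 3)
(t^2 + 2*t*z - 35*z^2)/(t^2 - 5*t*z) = (t + 7*z)/t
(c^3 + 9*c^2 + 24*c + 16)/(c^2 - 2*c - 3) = (c^2 + 8*c + 16)/(c - 3)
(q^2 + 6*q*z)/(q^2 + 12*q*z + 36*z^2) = q/(q + 6*z)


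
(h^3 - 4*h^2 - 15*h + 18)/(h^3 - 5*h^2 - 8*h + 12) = (h + 3)/(h + 2)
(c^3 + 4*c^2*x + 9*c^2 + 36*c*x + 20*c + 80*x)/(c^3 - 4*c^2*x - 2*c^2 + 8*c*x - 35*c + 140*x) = (-c^2 - 4*c*x - 4*c - 16*x)/(-c^2 + 4*c*x + 7*c - 28*x)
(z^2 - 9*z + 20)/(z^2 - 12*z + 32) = (z - 5)/(z - 8)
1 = 1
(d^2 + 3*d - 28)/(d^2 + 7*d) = (d - 4)/d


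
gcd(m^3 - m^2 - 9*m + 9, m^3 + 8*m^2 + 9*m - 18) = m^2 + 2*m - 3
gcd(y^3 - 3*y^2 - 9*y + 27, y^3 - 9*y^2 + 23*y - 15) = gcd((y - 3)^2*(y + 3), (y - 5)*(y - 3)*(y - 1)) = y - 3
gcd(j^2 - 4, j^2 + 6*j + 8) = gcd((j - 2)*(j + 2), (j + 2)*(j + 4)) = j + 2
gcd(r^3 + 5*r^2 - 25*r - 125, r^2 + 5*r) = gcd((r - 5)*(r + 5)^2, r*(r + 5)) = r + 5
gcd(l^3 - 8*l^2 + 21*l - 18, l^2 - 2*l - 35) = 1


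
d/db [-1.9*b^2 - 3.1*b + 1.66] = -3.8*b - 3.1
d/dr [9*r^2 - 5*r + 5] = 18*r - 5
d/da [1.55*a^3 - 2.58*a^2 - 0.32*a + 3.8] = 4.65*a^2 - 5.16*a - 0.32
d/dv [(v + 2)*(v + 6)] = 2*v + 8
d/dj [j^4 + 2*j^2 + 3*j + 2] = 4*j^3 + 4*j + 3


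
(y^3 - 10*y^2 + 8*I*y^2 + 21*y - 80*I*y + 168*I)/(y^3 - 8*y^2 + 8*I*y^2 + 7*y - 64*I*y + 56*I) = (y - 3)/(y - 1)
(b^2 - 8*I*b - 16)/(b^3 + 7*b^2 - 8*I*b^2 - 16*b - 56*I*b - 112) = 1/(b + 7)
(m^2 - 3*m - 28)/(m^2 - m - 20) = (m - 7)/(m - 5)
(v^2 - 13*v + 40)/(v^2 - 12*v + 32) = (v - 5)/(v - 4)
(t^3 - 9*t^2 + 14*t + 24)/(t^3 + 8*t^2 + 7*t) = (t^2 - 10*t + 24)/(t*(t + 7))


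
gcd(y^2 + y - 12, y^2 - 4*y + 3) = y - 3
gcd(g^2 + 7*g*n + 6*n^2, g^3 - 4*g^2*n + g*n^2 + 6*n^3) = g + n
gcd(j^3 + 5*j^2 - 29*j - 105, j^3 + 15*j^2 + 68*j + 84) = j + 7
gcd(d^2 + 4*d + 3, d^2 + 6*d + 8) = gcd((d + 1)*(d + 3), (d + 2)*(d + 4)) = 1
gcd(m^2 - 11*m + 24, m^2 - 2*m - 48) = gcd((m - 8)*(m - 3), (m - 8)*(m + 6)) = m - 8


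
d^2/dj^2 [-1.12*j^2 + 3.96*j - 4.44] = -2.24000000000000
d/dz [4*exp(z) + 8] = 4*exp(z)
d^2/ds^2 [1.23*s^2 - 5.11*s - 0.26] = 2.46000000000000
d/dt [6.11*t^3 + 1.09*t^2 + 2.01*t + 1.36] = 18.33*t^2 + 2.18*t + 2.01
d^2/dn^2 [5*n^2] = 10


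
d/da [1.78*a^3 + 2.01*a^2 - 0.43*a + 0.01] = 5.34*a^2 + 4.02*a - 0.43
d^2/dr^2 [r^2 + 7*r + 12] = 2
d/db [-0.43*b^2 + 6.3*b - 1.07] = 6.3 - 0.86*b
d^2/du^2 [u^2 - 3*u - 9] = 2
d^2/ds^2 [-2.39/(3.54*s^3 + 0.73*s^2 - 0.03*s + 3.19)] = ((50.7636*s + 3.4894)*(3.54*s^3 + 0.73*s^2 - 0.03*s + 3.19) - 2.39*(10.62*s^2 + 1.46*s - 0.03)*(21.24*s^2 + 2.92*s - 0.06))/(3.54*s^3 + 0.73*s^2 - 0.03*s + 3.19)^3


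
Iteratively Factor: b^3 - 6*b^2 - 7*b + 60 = (b + 3)*(b^2 - 9*b + 20) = (b - 4)*(b + 3)*(b - 5)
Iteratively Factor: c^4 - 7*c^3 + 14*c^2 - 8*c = (c)*(c^3 - 7*c^2 + 14*c - 8) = c*(c - 1)*(c^2 - 6*c + 8) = c*(c - 2)*(c - 1)*(c - 4)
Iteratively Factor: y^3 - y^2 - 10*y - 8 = (y - 4)*(y^2 + 3*y + 2) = (y - 4)*(y + 1)*(y + 2)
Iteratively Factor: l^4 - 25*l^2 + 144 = (l + 3)*(l^3 - 3*l^2 - 16*l + 48) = (l - 3)*(l + 3)*(l^2 - 16) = (l - 3)*(l + 3)*(l + 4)*(l - 4)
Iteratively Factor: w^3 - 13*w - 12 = (w - 4)*(w^2 + 4*w + 3) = (w - 4)*(w + 1)*(w + 3)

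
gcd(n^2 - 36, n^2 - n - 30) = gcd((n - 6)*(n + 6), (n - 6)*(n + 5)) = n - 6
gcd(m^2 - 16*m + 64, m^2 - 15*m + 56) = m - 8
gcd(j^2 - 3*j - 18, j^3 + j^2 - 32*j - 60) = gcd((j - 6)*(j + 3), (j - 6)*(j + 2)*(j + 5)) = j - 6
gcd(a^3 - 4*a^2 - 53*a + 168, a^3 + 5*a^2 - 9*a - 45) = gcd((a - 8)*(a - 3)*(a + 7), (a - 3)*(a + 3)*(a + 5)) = a - 3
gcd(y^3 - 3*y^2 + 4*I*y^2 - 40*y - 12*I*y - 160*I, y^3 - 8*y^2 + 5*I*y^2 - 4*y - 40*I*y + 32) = y^2 + y*(-8 + 4*I) - 32*I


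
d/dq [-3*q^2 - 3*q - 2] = -6*q - 3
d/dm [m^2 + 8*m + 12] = 2*m + 8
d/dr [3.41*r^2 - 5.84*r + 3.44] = 6.82*r - 5.84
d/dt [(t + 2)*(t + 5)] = 2*t + 7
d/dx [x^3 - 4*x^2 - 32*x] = 3*x^2 - 8*x - 32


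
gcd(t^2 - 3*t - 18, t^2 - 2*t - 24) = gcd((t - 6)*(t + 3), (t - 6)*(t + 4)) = t - 6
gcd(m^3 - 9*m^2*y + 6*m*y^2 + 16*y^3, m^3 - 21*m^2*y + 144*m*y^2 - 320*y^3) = -m + 8*y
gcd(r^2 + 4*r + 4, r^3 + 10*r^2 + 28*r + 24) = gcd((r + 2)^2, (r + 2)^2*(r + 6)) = r^2 + 4*r + 4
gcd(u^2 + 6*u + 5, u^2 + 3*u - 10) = u + 5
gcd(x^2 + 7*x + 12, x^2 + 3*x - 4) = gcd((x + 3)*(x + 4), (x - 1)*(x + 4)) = x + 4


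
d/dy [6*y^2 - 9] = 12*y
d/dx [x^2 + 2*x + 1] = 2*x + 2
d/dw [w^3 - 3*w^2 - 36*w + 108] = 3*w^2 - 6*w - 36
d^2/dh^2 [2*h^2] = 4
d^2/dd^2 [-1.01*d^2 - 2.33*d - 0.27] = -2.02000000000000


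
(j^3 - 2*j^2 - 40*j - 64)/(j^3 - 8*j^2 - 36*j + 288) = (j^2 + 6*j + 8)/(j^2 - 36)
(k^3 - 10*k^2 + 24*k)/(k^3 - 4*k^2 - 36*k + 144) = k/(k + 6)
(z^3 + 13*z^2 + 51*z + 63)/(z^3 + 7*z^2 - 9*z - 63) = (z + 3)/(z - 3)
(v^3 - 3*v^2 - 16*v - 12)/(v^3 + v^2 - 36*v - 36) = (v + 2)/(v + 6)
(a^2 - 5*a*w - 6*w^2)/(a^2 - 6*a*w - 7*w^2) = (-a + 6*w)/(-a + 7*w)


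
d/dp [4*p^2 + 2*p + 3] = 8*p + 2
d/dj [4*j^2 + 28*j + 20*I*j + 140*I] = 8*j + 28 + 20*I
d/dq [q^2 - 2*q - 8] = 2*q - 2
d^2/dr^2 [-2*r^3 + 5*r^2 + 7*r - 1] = 10 - 12*r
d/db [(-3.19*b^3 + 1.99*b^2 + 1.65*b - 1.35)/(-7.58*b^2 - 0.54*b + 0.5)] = (24.1802*b^4 + 3.4452*b^3 + 6.6474*b^2 - 18.476*b + 0.0959999999999998)/(57.4564*b^4 + 8.1864*b^3 - 7.2884*b^2 - 0.54*b + 0.25)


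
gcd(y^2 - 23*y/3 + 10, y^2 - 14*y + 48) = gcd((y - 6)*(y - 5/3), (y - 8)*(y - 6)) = y - 6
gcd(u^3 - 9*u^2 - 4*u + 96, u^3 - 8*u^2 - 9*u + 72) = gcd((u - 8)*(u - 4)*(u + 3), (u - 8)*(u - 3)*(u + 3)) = u^2 - 5*u - 24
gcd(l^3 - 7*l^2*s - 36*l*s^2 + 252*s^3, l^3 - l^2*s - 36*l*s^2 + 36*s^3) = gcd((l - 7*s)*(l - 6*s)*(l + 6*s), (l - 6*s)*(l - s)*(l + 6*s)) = -l^2 + 36*s^2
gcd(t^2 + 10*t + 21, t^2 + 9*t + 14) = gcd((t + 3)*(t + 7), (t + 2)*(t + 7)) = t + 7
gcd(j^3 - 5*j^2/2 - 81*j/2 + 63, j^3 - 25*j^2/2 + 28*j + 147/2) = j - 7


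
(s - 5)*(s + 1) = s^2 - 4*s - 5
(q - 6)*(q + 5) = q^2 - q - 30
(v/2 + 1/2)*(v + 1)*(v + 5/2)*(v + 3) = v^4/2 + 15*v^3/4 + 39*v^2/4 + 41*v/4 + 15/4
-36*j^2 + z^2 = (-6*j + z)*(6*j + z)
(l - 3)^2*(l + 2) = l^3 - 4*l^2 - 3*l + 18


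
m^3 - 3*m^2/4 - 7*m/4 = m*(m - 7/4)*(m + 1)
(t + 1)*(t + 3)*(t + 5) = t^3 + 9*t^2 + 23*t + 15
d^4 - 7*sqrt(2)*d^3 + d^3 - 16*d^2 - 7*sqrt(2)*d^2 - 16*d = d*(d + 1)*(d - 8*sqrt(2))*(d + sqrt(2))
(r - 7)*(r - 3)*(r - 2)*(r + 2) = r^4 - 10*r^3 + 17*r^2 + 40*r - 84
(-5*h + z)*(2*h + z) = -10*h^2 - 3*h*z + z^2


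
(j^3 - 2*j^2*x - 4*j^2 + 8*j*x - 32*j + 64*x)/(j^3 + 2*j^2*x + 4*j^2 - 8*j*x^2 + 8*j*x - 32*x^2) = (j - 8)/(j + 4*x)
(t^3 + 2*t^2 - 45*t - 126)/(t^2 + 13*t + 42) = (t^2 - 4*t - 21)/(t + 7)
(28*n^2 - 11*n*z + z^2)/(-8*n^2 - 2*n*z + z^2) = (-7*n + z)/(2*n + z)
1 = 1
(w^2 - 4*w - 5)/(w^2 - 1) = (w - 5)/(w - 1)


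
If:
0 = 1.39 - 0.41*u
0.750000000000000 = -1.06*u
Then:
No Solution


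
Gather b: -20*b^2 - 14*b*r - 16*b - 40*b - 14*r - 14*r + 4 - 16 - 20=-20*b^2 + b*(-14*r - 56) - 28*r - 32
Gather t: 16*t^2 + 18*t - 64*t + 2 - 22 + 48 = 16*t^2 - 46*t + 28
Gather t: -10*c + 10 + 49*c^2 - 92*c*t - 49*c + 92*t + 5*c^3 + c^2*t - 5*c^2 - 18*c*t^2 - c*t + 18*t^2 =5*c^3 + 44*c^2 - 59*c + t^2*(18 - 18*c) + t*(c^2 - 93*c + 92) + 10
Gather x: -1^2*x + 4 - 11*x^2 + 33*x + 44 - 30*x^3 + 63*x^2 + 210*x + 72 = -30*x^3 + 52*x^2 + 242*x + 120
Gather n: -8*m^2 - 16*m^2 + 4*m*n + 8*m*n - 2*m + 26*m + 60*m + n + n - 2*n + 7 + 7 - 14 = -24*m^2 + 12*m*n + 84*m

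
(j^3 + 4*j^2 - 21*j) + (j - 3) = j^3 + 4*j^2 - 20*j - 3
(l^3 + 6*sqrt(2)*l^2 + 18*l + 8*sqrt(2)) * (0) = 0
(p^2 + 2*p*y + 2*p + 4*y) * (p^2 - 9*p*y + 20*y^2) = p^4 - 7*p^3*y + 2*p^3 + 2*p^2*y^2 - 14*p^2*y + 40*p*y^3 + 4*p*y^2 + 80*y^3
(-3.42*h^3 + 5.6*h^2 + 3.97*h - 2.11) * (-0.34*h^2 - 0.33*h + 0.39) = 1.1628*h^5 - 0.7754*h^4 - 4.5316*h^3 + 1.5913*h^2 + 2.2446*h - 0.8229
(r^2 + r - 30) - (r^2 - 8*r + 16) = 9*r - 46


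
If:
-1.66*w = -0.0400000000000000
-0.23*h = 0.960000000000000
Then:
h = -4.17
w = 0.02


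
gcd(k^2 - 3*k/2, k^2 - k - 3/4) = k - 3/2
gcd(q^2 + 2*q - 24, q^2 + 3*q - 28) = q - 4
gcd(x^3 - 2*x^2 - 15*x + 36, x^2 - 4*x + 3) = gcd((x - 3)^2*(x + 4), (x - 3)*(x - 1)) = x - 3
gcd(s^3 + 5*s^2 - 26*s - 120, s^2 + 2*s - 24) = s + 6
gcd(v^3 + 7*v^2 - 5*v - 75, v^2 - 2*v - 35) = v + 5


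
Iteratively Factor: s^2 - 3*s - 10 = (s + 2)*(s - 5)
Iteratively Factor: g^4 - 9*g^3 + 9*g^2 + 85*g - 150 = (g - 5)*(g^3 - 4*g^2 - 11*g + 30) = (g - 5)*(g - 2)*(g^2 - 2*g - 15) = (g - 5)^2*(g - 2)*(g + 3)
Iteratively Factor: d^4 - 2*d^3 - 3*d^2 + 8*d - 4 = (d - 1)*(d^3 - d^2 - 4*d + 4) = (d - 1)*(d + 2)*(d^2 - 3*d + 2) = (d - 1)^2*(d + 2)*(d - 2)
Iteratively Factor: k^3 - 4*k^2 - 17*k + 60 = (k - 3)*(k^2 - k - 20) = (k - 3)*(k + 4)*(k - 5)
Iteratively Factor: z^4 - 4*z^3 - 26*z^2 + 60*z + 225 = (z + 3)*(z^3 - 7*z^2 - 5*z + 75) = (z + 3)^2*(z^2 - 10*z + 25) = (z - 5)*(z + 3)^2*(z - 5)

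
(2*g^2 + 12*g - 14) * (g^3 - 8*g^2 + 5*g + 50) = 2*g^5 - 4*g^4 - 100*g^3 + 272*g^2 + 530*g - 700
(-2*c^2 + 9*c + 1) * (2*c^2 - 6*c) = -4*c^4 + 30*c^3 - 52*c^2 - 6*c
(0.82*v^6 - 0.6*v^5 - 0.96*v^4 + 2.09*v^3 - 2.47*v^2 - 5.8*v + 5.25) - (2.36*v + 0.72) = 0.82*v^6 - 0.6*v^5 - 0.96*v^4 + 2.09*v^3 - 2.47*v^2 - 8.16*v + 4.53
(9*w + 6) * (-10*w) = -90*w^2 - 60*w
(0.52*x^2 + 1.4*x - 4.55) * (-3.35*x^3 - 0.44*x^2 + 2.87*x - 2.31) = -1.742*x^5 - 4.9188*x^4 + 16.1189*x^3 + 4.8188*x^2 - 16.2925*x + 10.5105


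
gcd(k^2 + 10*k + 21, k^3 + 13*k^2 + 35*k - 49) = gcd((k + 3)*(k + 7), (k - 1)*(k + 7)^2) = k + 7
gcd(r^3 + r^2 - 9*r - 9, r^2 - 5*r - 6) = r + 1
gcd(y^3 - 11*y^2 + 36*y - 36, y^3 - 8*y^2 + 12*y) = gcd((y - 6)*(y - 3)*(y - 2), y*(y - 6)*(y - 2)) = y^2 - 8*y + 12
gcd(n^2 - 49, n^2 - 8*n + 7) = n - 7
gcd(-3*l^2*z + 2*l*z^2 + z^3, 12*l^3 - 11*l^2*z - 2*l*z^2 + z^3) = -3*l^2 + 2*l*z + z^2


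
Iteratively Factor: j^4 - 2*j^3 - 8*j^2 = (j - 4)*(j^3 + 2*j^2) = (j - 4)*(j + 2)*(j^2) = j*(j - 4)*(j + 2)*(j)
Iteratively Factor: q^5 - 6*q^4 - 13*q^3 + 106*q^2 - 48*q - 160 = (q - 5)*(q^4 - q^3 - 18*q^2 + 16*q + 32) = (q - 5)*(q + 4)*(q^3 - 5*q^2 + 2*q + 8) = (q - 5)*(q - 2)*(q + 4)*(q^2 - 3*q - 4) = (q - 5)*(q - 2)*(q + 1)*(q + 4)*(q - 4)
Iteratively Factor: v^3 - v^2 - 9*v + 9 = (v - 3)*(v^2 + 2*v - 3) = (v - 3)*(v - 1)*(v + 3)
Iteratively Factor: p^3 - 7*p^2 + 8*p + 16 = (p - 4)*(p^2 - 3*p - 4) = (p - 4)*(p + 1)*(p - 4)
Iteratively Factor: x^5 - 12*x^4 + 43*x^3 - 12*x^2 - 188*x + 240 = (x - 2)*(x^4 - 10*x^3 + 23*x^2 + 34*x - 120) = (x - 2)*(x + 2)*(x^3 - 12*x^2 + 47*x - 60) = (x - 5)*(x - 2)*(x + 2)*(x^2 - 7*x + 12) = (x - 5)*(x - 3)*(x - 2)*(x + 2)*(x - 4)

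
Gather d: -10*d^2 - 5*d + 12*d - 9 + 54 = -10*d^2 + 7*d + 45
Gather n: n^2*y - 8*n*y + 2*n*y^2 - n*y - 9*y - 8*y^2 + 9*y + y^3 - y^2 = n^2*y + n*(2*y^2 - 9*y) + y^3 - 9*y^2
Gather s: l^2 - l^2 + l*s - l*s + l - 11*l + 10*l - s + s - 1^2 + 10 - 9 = 0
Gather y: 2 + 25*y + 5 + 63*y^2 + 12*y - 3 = 63*y^2 + 37*y + 4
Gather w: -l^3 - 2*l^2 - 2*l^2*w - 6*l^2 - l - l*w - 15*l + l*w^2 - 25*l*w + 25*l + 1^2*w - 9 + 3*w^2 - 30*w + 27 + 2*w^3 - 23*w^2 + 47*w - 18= -l^3 - 8*l^2 + 9*l + 2*w^3 + w^2*(l - 20) + w*(-2*l^2 - 26*l + 18)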